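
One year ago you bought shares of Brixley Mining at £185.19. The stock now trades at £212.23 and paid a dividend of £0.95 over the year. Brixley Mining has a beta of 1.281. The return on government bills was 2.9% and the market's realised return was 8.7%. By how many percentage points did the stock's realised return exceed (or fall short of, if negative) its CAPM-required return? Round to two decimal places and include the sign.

+4.78%

Realised HPR = (P1 + D1 − P0) / P0 = (212.23 + 0.95 − 185.19) / 185.19 = 27.99 / 185.19 = 15.1142%
MRP = 8.7% − 2.9% = 5.80%
CAPM required = R_f + β·MRP = 2.9% + 1.281 × 5.8% = 10.3298%
α = realised − required = 15.1142% − 10.3298% = +4.78%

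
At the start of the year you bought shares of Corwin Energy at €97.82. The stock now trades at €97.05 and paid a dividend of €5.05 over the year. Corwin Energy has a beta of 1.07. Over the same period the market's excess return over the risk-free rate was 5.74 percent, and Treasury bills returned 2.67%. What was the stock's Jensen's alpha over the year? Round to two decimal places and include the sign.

-4.44%

Realised HPR = (P1 + D1 − P0) / P0 = (97.05 + 5.05 − 97.82) / 97.82 = 4.28 / 97.82 = 4.3754%
CAPM required = R_f + β·MRP = 2.67% + 1.07 × 5.74% = 8.8118%
α = realised − required = 4.3754% − 8.8118% = -4.44%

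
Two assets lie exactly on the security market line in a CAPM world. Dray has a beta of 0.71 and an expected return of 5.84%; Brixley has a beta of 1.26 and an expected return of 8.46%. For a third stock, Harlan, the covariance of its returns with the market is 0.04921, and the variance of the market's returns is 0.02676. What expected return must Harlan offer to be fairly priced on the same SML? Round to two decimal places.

11.22%

MRP = (8.46% − 5.84%) / (1.26 − 0.71) = 4.7636%
R_f = 5.84% − 0.71 × 4.7636% = 2.4578%
β_Harlan = Cov / Var(R_m) = 0.04921 / 0.02676 = 1.8389
E(R_Harlan) = R_f + β × MRP = 2.4578% + 1.8389 × 4.7636% = 11.22%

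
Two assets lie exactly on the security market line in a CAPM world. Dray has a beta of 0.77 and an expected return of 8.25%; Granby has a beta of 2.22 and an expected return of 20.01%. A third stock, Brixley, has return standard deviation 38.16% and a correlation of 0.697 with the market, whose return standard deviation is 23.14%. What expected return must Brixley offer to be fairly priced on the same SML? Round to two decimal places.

11.33%

MRP = (20.01% − 8.25%) / (2.22 − 0.77) = 8.1103%
R_f = 8.25% − 0.77 × 8.1103% = 2.0051%
β_Brixley = ρ·σ_i/σ_m = 0.697 × 38.16 / 23.14 = 1.1494
E(R_Brixley) = R_f + β × MRP = 2.0051% + 1.1494 × 8.1103% = 11.33%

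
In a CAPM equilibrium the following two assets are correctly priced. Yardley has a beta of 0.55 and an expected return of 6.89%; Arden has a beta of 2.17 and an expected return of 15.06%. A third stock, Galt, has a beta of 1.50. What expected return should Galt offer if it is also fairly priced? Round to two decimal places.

11.68%

MRP (SML slope) = (15.06% − 6.89%) / (2.17 − 0.55) = 8.17% / 1.62 = 5.0432%
R_f (intercept) = 6.89% − 0.55 × 5.0432% = 4.1162%
E(R_Galt) = R_f + β × MRP = 4.1162% + 1.50 × 5.0432% = 11.68%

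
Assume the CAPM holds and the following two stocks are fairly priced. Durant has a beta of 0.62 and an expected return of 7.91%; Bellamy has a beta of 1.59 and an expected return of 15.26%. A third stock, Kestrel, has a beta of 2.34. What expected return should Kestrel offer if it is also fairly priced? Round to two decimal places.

20.94%

MRP (SML slope) = (15.26% − 7.91%) / (1.59 − 0.62) = 7.35% / 0.97 = 7.5773%
R_f (intercept) = 7.91% − 0.62 × 7.5773% = 3.2121%
E(R_Kestrel) = R_f + β × MRP = 3.2121% + 2.34 × 7.5773% = 20.94%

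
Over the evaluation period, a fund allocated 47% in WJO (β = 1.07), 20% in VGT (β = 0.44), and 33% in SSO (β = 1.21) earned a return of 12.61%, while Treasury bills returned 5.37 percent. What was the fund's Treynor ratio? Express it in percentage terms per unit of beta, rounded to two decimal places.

β_P = 0.47×1.07 + 0.20×0.44 + 0.33×1.21 = 0.9902
Treynor = (R_P − R_f) / β_P = (12.61% − 5.37%) / 0.9902 = 7.24% / 0.9902 = 7.31%

7.31%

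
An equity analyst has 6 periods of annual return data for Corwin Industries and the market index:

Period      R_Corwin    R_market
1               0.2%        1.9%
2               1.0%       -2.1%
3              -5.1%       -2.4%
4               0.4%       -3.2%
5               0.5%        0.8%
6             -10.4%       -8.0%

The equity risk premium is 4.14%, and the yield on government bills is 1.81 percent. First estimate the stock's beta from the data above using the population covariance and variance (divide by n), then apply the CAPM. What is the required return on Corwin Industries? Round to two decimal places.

Mean R_i = (0.2 + 1.0 − 5.1 + 0.4 + 0.5 − 10.4) / 6 = -2.2333%
Mean R_m = (1.9 − 2.1 − 2.4 − 3.2 + 0.8 − 8.0) / 6 = -2.1667%
Σ(R_i − R̄_i)(R_m − R̄_m) = 63.8067  ⇒  Cov = 63.8067 / 6 = 10.6345
Σ(R_m − R̄_m)² = 60.4933  ⇒  Var(R_m) = 60.4933 / 6 = 10.0822
β = Cov / Var(R_m) = 10.6345 / 10.0822 = 1.0548
E(R) = R_f + β × MRP = 1.81% + 1.0548 × 4.14% = 6.18%

6.18%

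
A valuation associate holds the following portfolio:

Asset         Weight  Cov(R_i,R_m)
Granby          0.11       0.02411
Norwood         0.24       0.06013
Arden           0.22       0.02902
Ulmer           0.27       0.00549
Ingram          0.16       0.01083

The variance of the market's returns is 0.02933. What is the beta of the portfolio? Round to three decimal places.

β_Granby = 0.02411 / 0.02933 = 0.8220
β_Norwood = 0.06013 / 0.02933 = 2.0501
β_Arden = 0.02902 / 0.02933 = 0.9894
β_Ulmer = 0.00549 / 0.02933 = 0.1872
β_Ingram = 0.01083 / 0.02933 = 0.3692
β_P = Σ w_i β_i = 0.11×0.8220 + 0.24×2.0501 + 0.22×0.9894 + 0.27×0.1872 + 0.16×0.3692 = 0.9097

0.910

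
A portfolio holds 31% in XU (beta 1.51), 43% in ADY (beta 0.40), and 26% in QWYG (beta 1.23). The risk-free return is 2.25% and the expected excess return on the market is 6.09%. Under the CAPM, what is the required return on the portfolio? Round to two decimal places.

β_P = Σ w_i β_i = 0.31×1.51 + 0.43×0.40 + 0.26×1.23 = 0.9599
E(R_P) = R_f + β_P × MRP = 2.25% + 0.9599 × 6.09% = 8.10%

8.10%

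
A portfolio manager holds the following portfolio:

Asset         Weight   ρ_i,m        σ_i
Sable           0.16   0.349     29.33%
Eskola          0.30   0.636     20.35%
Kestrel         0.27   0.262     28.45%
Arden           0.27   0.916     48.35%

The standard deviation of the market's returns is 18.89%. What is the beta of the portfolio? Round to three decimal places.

1.032

β_Sable = 0.349 × 29.33% / 18.89% = 0.5419
β_Eskola = 0.636 × 20.35% / 18.89% = 0.6852
β_Kestrel = 0.262 × 28.45% / 18.89% = 0.3946
β_Arden = 0.916 × 48.35% / 18.89% = 2.3446
β_P = Σ w_i β_i = 0.16×0.5419 + 0.30×0.6852 + 0.27×0.3946 + 0.27×2.3446 = 1.0318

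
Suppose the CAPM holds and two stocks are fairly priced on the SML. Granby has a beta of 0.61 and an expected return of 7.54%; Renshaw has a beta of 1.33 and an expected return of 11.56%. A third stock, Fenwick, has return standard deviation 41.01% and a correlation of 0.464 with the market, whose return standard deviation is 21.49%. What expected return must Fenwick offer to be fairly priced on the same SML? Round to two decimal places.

9.08%

MRP = (11.56% − 7.54%) / (1.33 − 0.61) = 5.5833%
R_f = 7.54% − 0.61 × 5.5833% = 4.1342%
β_Fenwick = ρ·σ_i/σ_m = 0.464 × 41.01 / 21.49 = 0.8855
E(R_Fenwick) = R_f + β × MRP = 4.1342% + 0.8855 × 5.5833% = 9.08%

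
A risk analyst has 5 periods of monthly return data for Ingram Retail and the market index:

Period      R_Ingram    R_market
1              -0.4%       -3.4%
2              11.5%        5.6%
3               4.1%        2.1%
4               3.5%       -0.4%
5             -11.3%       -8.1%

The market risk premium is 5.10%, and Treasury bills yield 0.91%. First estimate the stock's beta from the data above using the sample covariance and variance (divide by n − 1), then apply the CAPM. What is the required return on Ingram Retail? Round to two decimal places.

Mean R_i = (-0.4 + 11.5 + 4.1 + 3.5 − 11.3) / 5 = 1.4800%
Mean R_m = (-3.4 + 5.6 + 2.1 − 0.4 − 8.1) / 5 = -0.8400%
Σ(R_i − R̄_i)(R_m − R̄_m) = 170.7160  ⇒  Cov = 170.7160 / 4 = 42.6790
Σ(R_m − R̄_m)² = 109.5720  ⇒  Var(R_m) = 109.5720 / 4 = 27.3930
β = Cov / Var(R_m) = 42.6790 / 27.3930 = 1.5580
E(R) = R_f + β × MRP = 0.91% + 1.5580 × 5.10% = 8.86%

8.86%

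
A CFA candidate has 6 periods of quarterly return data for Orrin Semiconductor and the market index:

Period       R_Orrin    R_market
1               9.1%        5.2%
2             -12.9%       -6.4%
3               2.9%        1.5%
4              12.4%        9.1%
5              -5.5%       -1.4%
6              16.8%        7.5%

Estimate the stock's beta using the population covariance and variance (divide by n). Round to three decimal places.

1.880

Mean R_i = (9.1 − 12.9 + 2.9 + 12.4 − 5.5 + 16.8) / 6 = 3.8000%
Mean R_m = (5.2 − 6.4 + 1.5 + 9.1 − 1.4 + 7.5) / 6 = 2.5833%
Σ(R_i − R̄_i)(R_m − R̄_m) = 321.8700  ⇒  Cov = 321.8700 / 6 = 53.6450
Σ(R_m − R̄_m)² = 171.2283  ⇒  Var(R_m) = 171.2283 / 6 = 28.5381
β = Cov / Var(R_m) = 53.6450 / 28.5381 = 1.8798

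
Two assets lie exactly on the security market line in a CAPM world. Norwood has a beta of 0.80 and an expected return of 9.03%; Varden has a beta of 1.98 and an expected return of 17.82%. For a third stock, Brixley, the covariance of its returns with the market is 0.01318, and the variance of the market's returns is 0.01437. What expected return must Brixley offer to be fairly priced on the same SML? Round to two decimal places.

MRP = (17.82% − 9.03%) / (1.98 − 0.80) = 7.4492%
R_f = 9.03% − 0.80 × 7.4492% = 3.0706%
β_Brixley = Cov / Var(R_m) = 0.01318 / 0.01437 = 0.9172
E(R_Brixley) = R_f + β × MRP = 3.0706% + 0.9172 × 7.4492% = 9.90%

9.90%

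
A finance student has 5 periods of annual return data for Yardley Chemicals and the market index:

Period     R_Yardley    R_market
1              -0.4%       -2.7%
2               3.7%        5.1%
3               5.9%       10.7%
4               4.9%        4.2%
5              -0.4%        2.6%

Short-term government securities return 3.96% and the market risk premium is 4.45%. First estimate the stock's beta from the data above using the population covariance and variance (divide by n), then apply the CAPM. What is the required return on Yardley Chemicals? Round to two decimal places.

Mean R_i = (-0.4 + 3.7 + 5.9 + 4.9 − 0.4) / 5 = 2.7400%
Mean R_m = (-2.7 + 5.1 + 10.7 + 4.2 + 2.6) / 5 = 3.9800%
Σ(R_i − R̄_i)(R_m − R̄_m) = 48.0940  ⇒  Cov = 48.0940 / 5 = 9.6188
Σ(R_m − R̄_m)² = 92.9880  ⇒  Var(R_m) = 92.9880 / 5 = 18.5976
β = Cov / Var(R_m) = 9.6188 / 18.5976 = 0.5172
E(R) = R_f + β × MRP = 3.96% + 0.5172 × 4.45% = 6.26%

6.26%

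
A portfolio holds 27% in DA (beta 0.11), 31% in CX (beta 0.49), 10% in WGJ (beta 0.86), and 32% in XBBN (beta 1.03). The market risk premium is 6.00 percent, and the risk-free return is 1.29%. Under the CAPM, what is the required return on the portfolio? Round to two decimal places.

4.87%

β_P = Σ w_i β_i = 0.27×0.11 + 0.31×0.49 + 0.10×0.86 + 0.32×1.03 = 0.5972
E(R_P) = R_f + β_P × MRP = 1.29% + 0.5972 × 6.00% = 4.87%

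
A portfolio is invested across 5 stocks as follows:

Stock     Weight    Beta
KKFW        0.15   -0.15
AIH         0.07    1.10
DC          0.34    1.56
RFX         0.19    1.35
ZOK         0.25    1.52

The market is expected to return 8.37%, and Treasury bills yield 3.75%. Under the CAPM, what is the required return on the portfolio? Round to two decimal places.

β_P = Σ w_i β_i = 0.15×-0.15 + 0.07×1.10 + 0.34×1.56 + 0.19×1.35 + 0.25×1.52 = 1.2214
MRP = 8.37% − 3.75% = 4.62%
E(R_P) = R_f + β_P × MRP = 3.75% + 1.2214 × 4.62% = 9.39%

9.39%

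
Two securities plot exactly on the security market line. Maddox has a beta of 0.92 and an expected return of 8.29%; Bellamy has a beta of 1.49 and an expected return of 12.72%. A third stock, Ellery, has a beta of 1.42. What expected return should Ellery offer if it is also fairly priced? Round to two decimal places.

MRP (SML slope) = (12.72% − 8.29%) / (1.49 − 0.92) = 4.43% / 0.57 = 7.7719%
R_f (intercept) = 8.29% − 0.92 × 7.7719% = 1.1399%
E(R_Ellery) = R_f + β × MRP = 1.1399% + 1.42 × 7.7719% = 12.18%

12.18%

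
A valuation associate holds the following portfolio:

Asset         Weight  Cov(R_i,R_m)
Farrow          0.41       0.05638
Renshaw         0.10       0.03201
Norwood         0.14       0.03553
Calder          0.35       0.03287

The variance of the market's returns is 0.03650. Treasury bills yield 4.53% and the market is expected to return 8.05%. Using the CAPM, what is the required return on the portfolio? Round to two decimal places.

β_Farrow = 0.05638 / 0.03650 = 1.5447
β_Renshaw = 0.03201 / 0.03650 = 0.8770
β_Norwood = 0.03553 / 0.03650 = 0.9734
β_Calder = 0.03287 / 0.03650 = 0.9005
β_P = Σ w_i β_i = 0.41×1.5447 + 0.10×0.8770 + 0.14×0.9734 + 0.35×0.9005 = 1.1725
MRP = 8.05% − 4.53% = 3.52%
E(R_P) = R_f + β_P × MRP = 4.53% + 1.1725 × 3.52% = 8.66%

8.66%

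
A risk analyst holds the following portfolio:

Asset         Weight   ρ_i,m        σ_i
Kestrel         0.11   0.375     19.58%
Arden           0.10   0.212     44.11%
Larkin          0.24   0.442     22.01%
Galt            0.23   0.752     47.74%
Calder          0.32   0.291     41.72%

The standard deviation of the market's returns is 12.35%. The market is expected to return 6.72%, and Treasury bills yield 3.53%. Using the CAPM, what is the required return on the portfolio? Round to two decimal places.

β_Kestrel = 0.375 × 19.58% / 12.35% = 0.5945
β_Arden = 0.212 × 44.11% / 12.35% = 0.7572
β_Larkin = 0.442 × 22.01% / 12.35% = 0.7877
β_Galt = 0.752 × 47.74% / 12.35% = 2.9069
β_Calder = 0.291 × 41.72% / 12.35% = 0.9830
β_P = Σ w_i β_i = 0.11×0.5945 + 0.10×0.7572 + 0.24×0.7877 + 0.23×2.9069 + 0.32×0.9830 = 1.3133
MRP = 6.72% − 3.53% = 3.19%
E(R_P) = R_f + β_P × MRP = 3.53% + 1.3133 × 3.19% = 7.72%

7.72%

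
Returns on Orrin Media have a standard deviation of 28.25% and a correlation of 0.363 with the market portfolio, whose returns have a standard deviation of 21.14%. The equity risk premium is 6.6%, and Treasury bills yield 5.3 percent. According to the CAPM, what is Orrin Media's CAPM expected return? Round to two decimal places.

8.50%

β = ρ × σ_i / σ_m = 0.363 × 28.25% / 21.14% = 0.4851
E(R) = 5.3% + 0.4851 × 6.6% = 8.50%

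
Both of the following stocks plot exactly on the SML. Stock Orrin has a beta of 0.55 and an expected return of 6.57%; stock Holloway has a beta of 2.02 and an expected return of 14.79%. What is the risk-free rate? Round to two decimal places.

Both satisfy E(R) = R_f + β·MRP, so the slope of the SML is
MRP = (14.79% − 6.57%) / (2.02 − 0.55) = 8.22% / 1.47 = 5.5918%
R_f = E(R_Orrin) − β_Orrin·MRP = 6.57% − 0.55 × 5.5918% = 3.4945%

3.49%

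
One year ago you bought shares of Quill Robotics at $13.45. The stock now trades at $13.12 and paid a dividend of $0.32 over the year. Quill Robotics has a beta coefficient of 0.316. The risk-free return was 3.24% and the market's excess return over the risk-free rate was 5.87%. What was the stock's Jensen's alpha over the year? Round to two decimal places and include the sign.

Realised HPR = (P1 + D1 − P0) / P0 = (13.12 + 0.32 − 13.45) / 13.45 = -0.01 / 13.45 = -0.0743%
CAPM required = R_f + β·MRP = 3.24% + 0.316 × 5.87% = 5.09492%
α = realised − required = -0.0743% − 5.09492% = -5.17%

-5.17%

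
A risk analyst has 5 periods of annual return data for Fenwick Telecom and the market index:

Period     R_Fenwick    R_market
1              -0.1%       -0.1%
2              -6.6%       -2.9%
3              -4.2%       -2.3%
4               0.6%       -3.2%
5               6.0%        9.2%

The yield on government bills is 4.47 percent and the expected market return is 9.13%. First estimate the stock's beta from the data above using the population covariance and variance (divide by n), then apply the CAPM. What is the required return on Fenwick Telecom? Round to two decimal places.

8.02%

Mean R_i = (-0.1 − 6.6 − 4.2 + 0.6 + 6.0) / 5 = -0.8600%
Mean R_m = (-0.1 − 2.9 − 2.3 − 3.2 + 9.2) / 5 = 0.1400%
Σ(R_i − R̄_i)(R_m − R̄_m) = 82.6920  ⇒  Cov = 82.6920 / 5 = 16.5384
Σ(R_m − R̄_m)² = 108.4920  ⇒  Var(R_m) = 108.4920 / 5 = 21.6984
β = Cov / Var(R_m) = 16.5384 / 21.6984 = 0.7622
MRP = 9.13% − 4.47% = 4.66%
E(R) = R_f + β × MRP = 4.47% + 0.7622 × 4.66% = 8.02%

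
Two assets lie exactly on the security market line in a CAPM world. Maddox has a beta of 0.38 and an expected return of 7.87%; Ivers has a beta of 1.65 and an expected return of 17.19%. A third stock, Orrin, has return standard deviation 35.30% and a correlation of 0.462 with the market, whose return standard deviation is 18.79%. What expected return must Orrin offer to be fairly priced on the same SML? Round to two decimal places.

11.45%

MRP = (17.19% − 7.87%) / (1.65 − 0.38) = 7.3386%
R_f = 7.87% − 0.38 × 7.3386% = 5.0813%
β_Orrin = ρ·σ_i/σ_m = 0.462 × 35.30 / 18.79 = 0.8679
E(R_Orrin) = R_f + β × MRP = 5.0813% + 0.8679 × 7.3386% = 11.45%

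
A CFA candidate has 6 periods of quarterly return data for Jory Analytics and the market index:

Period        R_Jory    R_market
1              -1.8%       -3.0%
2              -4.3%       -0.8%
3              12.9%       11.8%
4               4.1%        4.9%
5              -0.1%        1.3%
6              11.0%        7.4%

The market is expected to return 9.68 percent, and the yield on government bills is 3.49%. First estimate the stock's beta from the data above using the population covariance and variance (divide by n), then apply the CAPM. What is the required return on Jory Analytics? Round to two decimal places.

11.00%

Mean R_i = (-1.8 − 4.3 + 12.9 + 4.1 − 0.1 + 11.0) / 6 = 3.6333%
Mean R_m = (-3.0 − 0.8 + 11.8 + 4.9 + 1.3 + 7.4) / 6 = 3.6000%
Σ(R_i − R̄_i)(R_m − R̄_m) = 183.9400  ⇒  Cov = 183.9400 / 6 = 30.6567
Σ(R_m − R̄_m)² = 151.5800  ⇒  Var(R_m) = 151.5800 / 6 = 25.2633
β = Cov / Var(R_m) = 30.6567 / 25.2633 = 1.2135
MRP = 9.68% − 3.49% = 6.19%
E(R) = R_f + β × MRP = 3.49% + 1.2135 × 6.19% = 11.00%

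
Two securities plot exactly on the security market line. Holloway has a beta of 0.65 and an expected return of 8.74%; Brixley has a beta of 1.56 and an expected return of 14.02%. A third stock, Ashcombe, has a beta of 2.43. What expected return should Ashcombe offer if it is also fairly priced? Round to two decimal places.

MRP (SML slope) = (14.02% − 8.74%) / (1.56 − 0.65) = 5.28% / 0.91 = 5.8022%
R_f (intercept) = 8.74% − 0.65 × 5.8022% = 4.9686%
E(R_Ashcombe) = R_f + β × MRP = 4.9686% + 2.43 × 5.8022% = 19.07%

19.07%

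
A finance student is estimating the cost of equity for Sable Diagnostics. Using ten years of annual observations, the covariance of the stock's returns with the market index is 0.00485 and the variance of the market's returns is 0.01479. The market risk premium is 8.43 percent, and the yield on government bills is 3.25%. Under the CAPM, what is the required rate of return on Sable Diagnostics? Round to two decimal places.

6.01%

β = Cov(R_i, R_m) / Var(R_m) = 0.00485 / 0.01479 = 0.3279
E(R) = R_f + β × MRP = 3.25% + 0.3279 × 8.43% = 6.01%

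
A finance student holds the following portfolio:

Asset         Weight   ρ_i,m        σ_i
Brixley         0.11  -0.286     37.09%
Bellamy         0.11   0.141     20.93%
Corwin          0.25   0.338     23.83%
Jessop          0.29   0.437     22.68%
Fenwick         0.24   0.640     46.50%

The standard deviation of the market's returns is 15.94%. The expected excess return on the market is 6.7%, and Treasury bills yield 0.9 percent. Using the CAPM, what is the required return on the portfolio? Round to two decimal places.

β_Brixley = -0.286 × 37.09% / 15.94% = -0.6655
β_Bellamy = 0.141 × 20.93% / 15.94% = 0.1851
β_Corwin = 0.338 × 23.83% / 15.94% = 0.5053
β_Jessop = 0.437 × 22.68% / 15.94% = 0.6218
β_Fenwick = 0.640 × 46.50% / 15.94% = 1.8670
β_P = Σ w_i β_i = 0.11×-0.6655 + 0.11×0.1851 + 0.25×0.5053 + 0.29×0.6218 + 0.24×1.8670 = 0.7019
E(R_P) = R_f + β_P × MRP = 0.9% + 0.7019 × 6.7% = 5.60%

5.60%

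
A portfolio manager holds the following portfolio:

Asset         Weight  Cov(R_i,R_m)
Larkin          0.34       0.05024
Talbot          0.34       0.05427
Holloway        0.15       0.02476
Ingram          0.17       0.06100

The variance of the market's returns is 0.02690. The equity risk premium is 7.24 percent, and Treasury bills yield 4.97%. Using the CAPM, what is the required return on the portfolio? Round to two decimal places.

18.32%

β_Larkin = 0.05024 / 0.02690 = 1.8677
β_Talbot = 0.05427 / 0.02690 = 2.0175
β_Holloway = 0.02476 / 0.02690 = 0.9204
β_Ingram = 0.06100 / 0.02690 = 2.2677
β_P = Σ w_i β_i = 0.34×1.8677 + 0.34×2.0175 + 0.15×0.9204 + 0.17×2.2677 = 1.8445
E(R_P) = R_f + β_P × MRP = 4.97% + 1.8445 × 7.24% = 18.32%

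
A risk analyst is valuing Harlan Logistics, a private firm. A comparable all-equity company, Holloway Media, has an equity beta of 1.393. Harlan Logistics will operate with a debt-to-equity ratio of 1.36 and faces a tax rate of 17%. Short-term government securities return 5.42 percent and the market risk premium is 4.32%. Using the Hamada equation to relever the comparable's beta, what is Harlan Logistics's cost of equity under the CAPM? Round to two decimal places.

18.23%

β_L = β_U × [1 + (1 − t)(D/E)] = 1.393 × [1 + (1 − 0.17) × 1.36]
    = 1.393 × [1 + 0.83 × 1.36] = 1.393 × 2.1288 = 2.9654
E(R) = R_f + β_L × MRP = 5.42% + 2.9654 × 4.32% = 18.23%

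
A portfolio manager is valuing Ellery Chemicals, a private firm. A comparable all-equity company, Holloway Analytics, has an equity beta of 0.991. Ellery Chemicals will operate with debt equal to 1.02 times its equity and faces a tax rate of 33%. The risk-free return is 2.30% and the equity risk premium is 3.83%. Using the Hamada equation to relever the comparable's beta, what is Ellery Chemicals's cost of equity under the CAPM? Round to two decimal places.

8.69%

β_L = β_U × [1 + (1 − t)(D/E)] = 0.991 × [1 + (1 − 0.33) × 1.02]
    = 0.991 × [1 + 0.67 × 1.02] = 0.991 × 1.6834 = 1.6682
E(R) = R_f + β_L × MRP = 2.30% + 1.6682 × 3.83% = 8.69%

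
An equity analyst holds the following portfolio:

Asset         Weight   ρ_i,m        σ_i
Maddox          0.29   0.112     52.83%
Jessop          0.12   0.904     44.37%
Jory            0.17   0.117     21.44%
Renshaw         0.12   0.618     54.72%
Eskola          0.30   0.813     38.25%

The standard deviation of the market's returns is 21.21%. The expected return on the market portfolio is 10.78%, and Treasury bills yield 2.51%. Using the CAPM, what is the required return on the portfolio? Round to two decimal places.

β_Maddox = 0.112 × 52.83% / 21.21% = 0.2790
β_Jessop = 0.904 × 44.37% / 21.21% = 1.8911
β_Jory = 0.117 × 21.44% / 21.21% = 0.1183
β_Renshaw = 0.618 × 54.72% / 21.21% = 1.5944
β_Eskola = 0.813 × 38.25% / 21.21% = 1.4662
β_P = Σ w_i β_i = 0.29×0.2790 + 0.12×1.8911 + 0.17×0.1183 + 0.12×1.5944 + 0.30×1.4662 = 0.9591
MRP = 10.78% − 2.51% = 8.27%
E(R_P) = R_f + β_P × MRP = 2.51% + 0.9591 × 8.27% = 10.44%

10.44%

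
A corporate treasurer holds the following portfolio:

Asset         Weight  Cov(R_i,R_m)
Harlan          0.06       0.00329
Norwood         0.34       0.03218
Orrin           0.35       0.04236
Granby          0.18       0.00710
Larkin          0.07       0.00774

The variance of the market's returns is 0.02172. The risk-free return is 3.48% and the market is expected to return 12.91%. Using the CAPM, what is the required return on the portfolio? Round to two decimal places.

β_Harlan = 0.00329 / 0.02172 = 0.1515
β_Norwood = 0.03218 / 0.02172 = 1.4816
β_Orrin = 0.04236 / 0.02172 = 1.9503
β_Granby = 0.00710 / 0.02172 = 0.3269
β_Larkin = 0.00774 / 0.02172 = 0.3564
β_P = Σ w_i β_i = 0.06×0.1515 + 0.34×1.4816 + 0.35×1.9503 + 0.18×0.3269 + 0.07×0.3564 = 1.2792
MRP = 12.91% − 3.48% = 9.43%
E(R_P) = R_f + β_P × MRP = 3.48% + 1.2792 × 9.43% = 15.54%

15.54%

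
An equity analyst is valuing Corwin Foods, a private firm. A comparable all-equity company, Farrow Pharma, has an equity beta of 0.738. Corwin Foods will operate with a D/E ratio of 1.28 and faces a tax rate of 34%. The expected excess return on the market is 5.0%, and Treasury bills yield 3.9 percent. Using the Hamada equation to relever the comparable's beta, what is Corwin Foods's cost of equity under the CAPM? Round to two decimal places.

10.71%

β_L = β_U × [1 + (1 − t)(D/E)] = 0.738 × [1 + (1 − 0.34) × 1.28]
    = 0.738 × [1 + 0.66 × 1.28] = 0.738 × 1.8448 = 1.3615
E(R) = R_f + β_L × MRP = 3.9% + 1.3615 × 5.0% = 10.71%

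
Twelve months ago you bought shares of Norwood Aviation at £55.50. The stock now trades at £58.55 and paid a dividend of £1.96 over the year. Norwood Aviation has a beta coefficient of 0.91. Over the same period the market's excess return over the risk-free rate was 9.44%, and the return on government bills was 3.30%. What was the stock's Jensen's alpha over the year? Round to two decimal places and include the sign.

Realised HPR = (P1 + D1 − P0) / P0 = (58.55 + 1.96 − 55.50) / 55.50 = 5.01 / 55.50 = 9.0270%
CAPM required = R_f + β·MRP = 3.30% + 0.91 × 9.44% = 11.8904%
α = realised − required = 9.0270% − 11.8904% = -2.86%

-2.86%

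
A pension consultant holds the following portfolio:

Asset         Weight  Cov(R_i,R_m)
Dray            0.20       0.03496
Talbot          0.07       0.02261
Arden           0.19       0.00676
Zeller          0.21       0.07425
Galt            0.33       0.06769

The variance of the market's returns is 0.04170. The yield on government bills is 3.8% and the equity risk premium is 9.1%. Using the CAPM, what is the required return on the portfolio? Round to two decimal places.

β_Dray = 0.03496 / 0.04170 = 0.8384
β_Talbot = 0.02261 / 0.04170 = 0.5422
β_Arden = 0.00676 / 0.04170 = 0.1621
β_Zeller = 0.07425 / 0.04170 = 1.7806
β_Galt = 0.06769 / 0.04170 = 1.6233
β_P = Σ w_i β_i = 0.20×0.8384 + 0.07×0.5422 + 0.19×0.1621 + 0.21×1.7806 + 0.33×1.6233 = 1.1460
E(R_P) = R_f + β_P × MRP = 3.8% + 1.1460 × 9.1% = 14.23%

14.23%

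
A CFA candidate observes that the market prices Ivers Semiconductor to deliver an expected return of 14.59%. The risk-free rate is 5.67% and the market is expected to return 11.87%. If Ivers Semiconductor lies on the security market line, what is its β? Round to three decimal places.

MRP = 11.87% − 5.67% = 6.20%
β = (E(R) − R_f) / MRP = (14.59% − 5.67%) / 6.20% = 8.92% / 6.20% = 1.439

1.439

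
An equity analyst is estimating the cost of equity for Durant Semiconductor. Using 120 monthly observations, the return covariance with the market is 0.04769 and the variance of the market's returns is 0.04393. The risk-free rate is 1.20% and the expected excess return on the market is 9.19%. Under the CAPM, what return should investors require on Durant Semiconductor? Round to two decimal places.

β = Cov(R_i, R_m) / Var(R_m) = 0.04769 / 0.04393 = 1.0856
E(R) = R_f + β × MRP = 1.20% + 1.0856 × 9.19% = 11.18%

11.18%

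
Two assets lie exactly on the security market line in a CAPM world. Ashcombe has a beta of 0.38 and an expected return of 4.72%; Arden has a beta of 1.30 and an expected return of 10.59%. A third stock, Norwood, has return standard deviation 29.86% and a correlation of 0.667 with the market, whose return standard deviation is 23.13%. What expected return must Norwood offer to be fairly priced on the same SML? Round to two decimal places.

MRP = (10.59% − 4.72%) / (1.30 − 0.38) = 6.3804%
R_f = 4.72% − 0.38 × 6.3804% = 2.2954%
β_Norwood = ρ·σ_i/σ_m = 0.667 × 29.86 / 23.13 = 0.8611
E(R_Norwood) = R_f + β × MRP = 2.2954% + 0.8611 × 6.3804% = 7.79%

7.79%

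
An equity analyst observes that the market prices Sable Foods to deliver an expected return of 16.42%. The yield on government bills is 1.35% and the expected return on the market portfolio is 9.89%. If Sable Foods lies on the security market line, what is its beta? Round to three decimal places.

MRP = 9.89% − 1.35% = 8.54%
β = (E(R) − R_f) / MRP = (16.42% − 1.35%) / 8.54% = 15.07% / 8.54% = 1.765

1.765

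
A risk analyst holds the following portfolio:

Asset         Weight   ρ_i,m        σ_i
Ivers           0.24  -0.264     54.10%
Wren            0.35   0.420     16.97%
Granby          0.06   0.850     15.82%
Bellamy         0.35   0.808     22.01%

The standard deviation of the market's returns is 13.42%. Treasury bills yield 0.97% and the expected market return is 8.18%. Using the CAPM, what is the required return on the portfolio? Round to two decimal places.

β_Ivers = -0.264 × 54.10% / 13.42% = -1.0643
β_Wren = 0.420 × 16.97% / 13.42% = 0.5311
β_Granby = 0.850 × 15.82% / 13.42% = 1.0020
β_Bellamy = 0.808 × 22.01% / 13.42% = 1.3252
β_P = Σ w_i β_i = 0.24×-1.0643 + 0.35×0.5311 + 0.06×1.0020 + 0.35×1.3252 = 0.4544
MRP = 8.18% − 0.97% = 7.21%
E(R_P) = R_f + β_P × MRP = 0.97% + 0.4544 × 7.21% = 4.25%

4.25%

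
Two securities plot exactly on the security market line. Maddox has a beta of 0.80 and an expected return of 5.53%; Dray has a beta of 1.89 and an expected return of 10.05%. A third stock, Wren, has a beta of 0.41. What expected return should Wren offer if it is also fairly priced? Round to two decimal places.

MRP (SML slope) = (10.05% − 5.53%) / (1.89 − 0.80) = 4.52% / 1.09 = 4.1468%
R_f (intercept) = 5.53% − 0.80 × 4.1468% = 2.2126%
E(R_Wren) = R_f + β × MRP = 2.2126% + 0.41 × 4.1468% = 3.91%

3.91%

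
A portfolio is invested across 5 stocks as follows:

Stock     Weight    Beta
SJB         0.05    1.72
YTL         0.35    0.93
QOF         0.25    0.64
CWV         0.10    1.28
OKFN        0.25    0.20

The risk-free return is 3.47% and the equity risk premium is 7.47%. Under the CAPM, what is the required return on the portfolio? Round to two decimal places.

9.07%

β_P = Σ w_i β_i = 0.05×1.72 + 0.35×0.93 + 0.25×0.64 + 0.10×1.28 + 0.25×0.20 = 0.7495
E(R_P) = R_f + β_P × MRP = 3.47% + 0.7495 × 7.47% = 9.07%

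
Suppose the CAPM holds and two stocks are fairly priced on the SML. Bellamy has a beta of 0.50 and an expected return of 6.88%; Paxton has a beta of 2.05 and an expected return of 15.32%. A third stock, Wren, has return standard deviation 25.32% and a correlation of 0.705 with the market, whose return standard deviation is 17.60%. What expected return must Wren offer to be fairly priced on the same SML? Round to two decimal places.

9.68%

MRP = (15.32% − 6.88%) / (2.05 − 0.50) = 5.4452%
R_f = 6.88% − 0.50 × 5.4452% = 4.1574%
β_Wren = ρ·σ_i/σ_m = 0.705 × 25.32 / 17.60 = 1.0142
E(R_Wren) = R_f + β × MRP = 4.1574% + 1.0142 × 5.4452% = 9.68%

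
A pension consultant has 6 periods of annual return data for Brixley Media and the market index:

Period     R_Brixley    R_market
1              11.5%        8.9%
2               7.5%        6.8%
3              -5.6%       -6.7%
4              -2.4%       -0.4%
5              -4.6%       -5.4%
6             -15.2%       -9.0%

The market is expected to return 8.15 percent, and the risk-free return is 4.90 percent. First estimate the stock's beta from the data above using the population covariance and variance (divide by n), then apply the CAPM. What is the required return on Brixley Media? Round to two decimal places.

8.98%

Mean R_i = (11.5 + 7.5 − 5.6 − 2.4 − 4.6 − 15.2) / 6 = -1.4667%
Mean R_m = (8.9 + 6.8 − 6.7 − 0.4 − 5.4 − 9.0) / 6 = -0.9667%
Σ(R_i − R̄_i)(R_m − R̄_m) = 344.9633  ⇒  Cov = 344.9633 / 6 = 57.4939
Σ(R_m − R̄_m)² = 275.0533  ⇒  Var(R_m) = 275.0533 / 6 = 45.8422
β = Cov / Var(R_m) = 57.4939 / 45.8422 = 1.2542
MRP = 8.15% − 4.90% = 3.25%
E(R) = R_f + β × MRP = 4.90% + 1.2542 × 3.25% = 8.98%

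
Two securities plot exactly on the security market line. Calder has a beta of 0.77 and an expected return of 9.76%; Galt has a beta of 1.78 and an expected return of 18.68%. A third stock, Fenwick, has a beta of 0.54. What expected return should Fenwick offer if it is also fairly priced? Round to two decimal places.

MRP (SML slope) = (18.68% − 9.76%) / (1.78 − 0.77) = 8.92% / 1.01 = 8.8317%
R_f (intercept) = 9.76% − 0.77 × 8.8317% = 2.9596%
E(R_Fenwick) = R_f + β × MRP = 2.9596% + 0.54 × 8.8317% = 7.73%

7.73%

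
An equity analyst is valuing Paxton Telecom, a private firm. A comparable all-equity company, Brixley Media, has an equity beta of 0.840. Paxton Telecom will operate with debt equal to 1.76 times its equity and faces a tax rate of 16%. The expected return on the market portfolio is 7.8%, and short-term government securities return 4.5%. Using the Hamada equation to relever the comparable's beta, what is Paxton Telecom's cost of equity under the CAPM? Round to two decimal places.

11.37%

β_L = β_U × [1 + (1 − t)(D/E)] = 0.840 × [1 + (1 − 0.16) × 1.76]
    = 0.840 × [1 + 0.84 × 1.76] = 0.840 × 2.4784 = 2.0819
MRP = 7.8% − 4.5% = 3.30%
E(R) = R_f + β_L × MRP = 4.5% + 2.0819 × 3.3% = 11.37%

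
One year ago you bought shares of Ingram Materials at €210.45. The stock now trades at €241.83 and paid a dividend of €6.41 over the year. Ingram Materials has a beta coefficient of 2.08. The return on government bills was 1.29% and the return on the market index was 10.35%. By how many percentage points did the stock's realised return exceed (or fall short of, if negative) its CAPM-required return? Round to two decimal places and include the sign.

Realised HPR = (P1 + D1 − P0) / P0 = (241.83 + 6.41 − 210.45) / 210.45 = 37.79 / 210.45 = 17.9568%
MRP = 10.35% − 1.29% = 9.06%
CAPM required = R_f + β·MRP = 1.29% + 2.08 × 9.06% = 20.1348%
α = realised − required = 17.9568% − 20.1348% = -2.18%

-2.18%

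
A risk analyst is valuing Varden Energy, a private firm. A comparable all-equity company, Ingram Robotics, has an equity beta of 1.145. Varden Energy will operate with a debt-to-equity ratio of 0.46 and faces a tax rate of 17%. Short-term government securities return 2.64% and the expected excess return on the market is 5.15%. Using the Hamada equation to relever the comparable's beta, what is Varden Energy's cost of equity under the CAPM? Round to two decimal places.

β_L = β_U × [1 + (1 − t)(D/E)] = 1.145 × [1 + (1 − 0.17) × 0.46]
    = 1.145 × [1 + 0.83 × 0.46] = 1.145 × 1.3818 = 1.5822
E(R) = R_f + β_L × MRP = 2.64% + 1.5822 × 5.15% = 10.79%

10.79%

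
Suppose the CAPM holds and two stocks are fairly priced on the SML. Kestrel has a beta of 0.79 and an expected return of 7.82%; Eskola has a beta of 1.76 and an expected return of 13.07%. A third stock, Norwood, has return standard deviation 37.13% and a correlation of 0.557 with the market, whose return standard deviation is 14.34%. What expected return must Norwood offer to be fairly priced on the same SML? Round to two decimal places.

MRP = (13.07% − 7.82%) / (1.76 − 0.79) = 5.4124%
R_f = 7.82% − 0.79 × 5.4124% = 3.5442%
β_Norwood = ρ·σ_i/σ_m = 0.557 × 37.13 / 14.34 = 1.4422
E(R_Norwood) = R_f + β × MRP = 3.5442% + 1.4422 × 5.4124% = 11.35%

11.35%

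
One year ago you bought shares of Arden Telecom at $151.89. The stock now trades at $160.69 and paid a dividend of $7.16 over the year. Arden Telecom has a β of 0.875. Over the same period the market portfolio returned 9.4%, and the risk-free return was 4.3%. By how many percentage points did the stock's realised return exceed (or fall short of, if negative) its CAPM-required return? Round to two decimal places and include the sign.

Realised HPR = (P1 + D1 − P0) / P0 = (160.69 + 7.16 − 151.89) / 151.89 = 15.96 / 151.89 = 10.5076%
MRP = 9.4% − 4.3% = 5.10%
CAPM required = R_f + β·MRP = 4.3% + 0.875 × 5.1% = 8.7625%
α = realised − required = 10.5076% − 8.7625% = +1.75%

+1.75%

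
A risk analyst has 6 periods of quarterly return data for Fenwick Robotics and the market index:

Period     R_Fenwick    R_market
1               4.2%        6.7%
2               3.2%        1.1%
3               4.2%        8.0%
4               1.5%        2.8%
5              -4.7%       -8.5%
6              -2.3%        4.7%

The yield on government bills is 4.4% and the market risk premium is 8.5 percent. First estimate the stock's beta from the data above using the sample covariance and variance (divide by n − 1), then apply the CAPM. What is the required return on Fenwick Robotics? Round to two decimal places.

8.44%

Mean R_i = (4.2 + 3.2 + 4.2 + 1.5 − 4.7 − 2.3) / 6 = 1.0167%
Mean R_m = (6.7 + 1.1 + 8.0 + 2.8 − 8.5 + 4.7) / 6 = 2.4667%
Σ(R_i − R̄_i)(R_m − R̄_m) = 83.5533  ⇒  Cov = 83.5533 / 5 = 16.7107
Σ(R_m − R̄_m)² = 175.7733  ⇒  Var(R_m) = 175.7733 / 5 = 35.1547
β = Cov / Var(R_m) = 16.7107 / 35.1547 = 0.4753
E(R) = R_f + β × MRP = 4.4% + 0.4753 × 8.5% = 8.44%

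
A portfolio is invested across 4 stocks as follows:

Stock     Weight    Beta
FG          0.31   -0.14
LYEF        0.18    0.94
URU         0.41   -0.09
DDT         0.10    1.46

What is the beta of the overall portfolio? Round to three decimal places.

β_P = Σ w_i β_i = 0.31×-0.14 + 0.18×0.94 + 0.41×-0.09 + 0.10×1.46 = 0.2349

0.235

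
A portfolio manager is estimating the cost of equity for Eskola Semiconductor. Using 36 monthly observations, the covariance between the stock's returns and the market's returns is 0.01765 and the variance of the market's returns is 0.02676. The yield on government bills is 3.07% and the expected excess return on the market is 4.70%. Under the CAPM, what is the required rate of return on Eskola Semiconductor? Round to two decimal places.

β = Cov(R_i, R_m) / Var(R_m) = 0.01765 / 0.02676 = 0.6596
E(R) = R_f + β × MRP = 3.07% + 0.6596 × 4.70% = 6.17%

6.17%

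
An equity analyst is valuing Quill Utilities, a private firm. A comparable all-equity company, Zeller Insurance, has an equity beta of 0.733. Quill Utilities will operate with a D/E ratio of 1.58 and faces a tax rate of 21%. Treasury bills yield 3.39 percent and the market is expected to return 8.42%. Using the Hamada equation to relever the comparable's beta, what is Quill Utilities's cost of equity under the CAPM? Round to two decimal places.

11.68%

β_L = β_U × [1 + (1 − t)(D/E)] = 0.733 × [1 + (1 − 0.21) × 1.58]
    = 0.733 × [1 + 0.79 × 1.58] = 0.733 × 2.2482 = 1.6479
MRP = 8.42% − 3.39% = 5.03%
E(R) = R_f + β_L × MRP = 3.39% + 1.6479 × 5.03% = 11.68%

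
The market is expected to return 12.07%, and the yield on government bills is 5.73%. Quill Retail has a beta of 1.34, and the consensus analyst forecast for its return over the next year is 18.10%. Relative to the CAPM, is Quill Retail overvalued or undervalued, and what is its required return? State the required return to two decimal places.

MRP = 12.07% − 5.73% = 6.34%
Required return = R_f + β·MRP = 5.73% + 1.34 × 6.34% = 14.23%
Forecast 18.10% > required 14.23% → the stock plots above the SML → undervalued.

Undervalued; required return 14.23%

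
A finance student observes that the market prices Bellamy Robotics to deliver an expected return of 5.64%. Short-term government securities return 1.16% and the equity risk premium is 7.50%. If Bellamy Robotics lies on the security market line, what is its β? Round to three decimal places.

β = (E(R) − R_f) / MRP = (5.64% − 1.16%) / 7.50% = 4.48% / 7.50% = 0.597

0.597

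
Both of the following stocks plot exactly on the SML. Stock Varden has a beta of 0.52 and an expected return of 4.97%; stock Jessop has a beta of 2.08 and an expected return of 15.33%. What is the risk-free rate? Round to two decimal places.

Both satisfy E(R) = R_f + β·MRP, so the slope of the SML is
MRP = (15.33% − 4.97%) / (2.08 − 0.52) = 10.36% / 1.56 = 6.6410%
R_f = E(R_Varden) − β_Varden·MRP = 4.97% − 0.52 × 6.6410% = 1.5167%

1.52%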